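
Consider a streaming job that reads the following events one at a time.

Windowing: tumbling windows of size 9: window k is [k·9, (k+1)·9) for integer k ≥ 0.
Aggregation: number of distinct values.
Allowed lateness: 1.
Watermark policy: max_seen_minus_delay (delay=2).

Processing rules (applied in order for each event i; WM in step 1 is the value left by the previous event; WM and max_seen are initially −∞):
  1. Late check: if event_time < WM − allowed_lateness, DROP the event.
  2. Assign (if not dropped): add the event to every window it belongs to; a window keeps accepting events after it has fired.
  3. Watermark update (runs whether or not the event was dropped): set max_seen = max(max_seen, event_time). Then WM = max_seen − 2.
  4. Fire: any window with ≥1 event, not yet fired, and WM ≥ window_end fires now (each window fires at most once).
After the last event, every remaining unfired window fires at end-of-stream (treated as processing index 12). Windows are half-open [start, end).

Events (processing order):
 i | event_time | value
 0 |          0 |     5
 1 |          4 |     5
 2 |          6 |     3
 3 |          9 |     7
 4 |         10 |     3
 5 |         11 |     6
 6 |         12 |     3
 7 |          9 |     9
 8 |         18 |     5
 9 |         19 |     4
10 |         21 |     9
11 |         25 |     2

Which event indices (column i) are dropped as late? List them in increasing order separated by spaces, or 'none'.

none

i=0 t=0 v=5: → [0,9); WM=-2
i=1 t=4 v=5: → [0,9); WM=2
i=2 t=6 v=3: → [0,9); WM=4
i=3 t=9 v=7: → [9,18); WM=7
i=4 t=10 v=3: → [9,18); WM=8
i=5 t=11 v=6: → [9,18); WM=9; [0,9) fires=2
i=6 t=12 v=3: → [9,18); WM=10
i=7 t=9 v=9: → [9,18); WM=10
i=8 t=18 v=5: → [18,27); WM=16
i=9 t=19 v=4: → [18,27); WM=17
i=10 t=21 v=9: → [18,27); WM=19; [9,18) fires=4
i=11 t=25 v=2: → [18,27); WM=23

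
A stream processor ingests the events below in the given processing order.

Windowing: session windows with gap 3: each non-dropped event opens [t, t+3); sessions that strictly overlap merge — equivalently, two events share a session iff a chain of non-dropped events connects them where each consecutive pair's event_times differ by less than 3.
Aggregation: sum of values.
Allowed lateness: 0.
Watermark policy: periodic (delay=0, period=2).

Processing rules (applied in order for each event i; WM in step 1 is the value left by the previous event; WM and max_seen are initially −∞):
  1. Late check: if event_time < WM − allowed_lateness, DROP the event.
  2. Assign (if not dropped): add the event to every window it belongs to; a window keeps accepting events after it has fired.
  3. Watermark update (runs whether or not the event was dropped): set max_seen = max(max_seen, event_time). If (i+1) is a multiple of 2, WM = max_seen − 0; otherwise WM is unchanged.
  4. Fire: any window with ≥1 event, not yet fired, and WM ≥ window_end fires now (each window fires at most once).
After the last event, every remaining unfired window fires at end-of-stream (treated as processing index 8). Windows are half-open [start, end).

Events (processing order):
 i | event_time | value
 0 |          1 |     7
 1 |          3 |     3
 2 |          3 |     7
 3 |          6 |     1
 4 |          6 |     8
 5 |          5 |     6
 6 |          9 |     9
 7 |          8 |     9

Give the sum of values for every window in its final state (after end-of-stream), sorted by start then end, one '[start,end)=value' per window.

i=0 t=1 v=7: → [1,4); WM=−∞
i=1 t=3 v=3: → [1,6); WM=3
i=2 t=3 v=7: → [1,6); WM=3
i=3 t=6 v=1: → [6,9); WM=6
i=4 t=6 v=8: → [6,9); WM=6
i=5 t=5 v=6: DROP (t<6-0); WM=6
i=6 t=9 v=9: → [9,12); WM=6
i=7 t=8 v=9: → [6,12); WM=9

[1,6)=17 [6,12)=27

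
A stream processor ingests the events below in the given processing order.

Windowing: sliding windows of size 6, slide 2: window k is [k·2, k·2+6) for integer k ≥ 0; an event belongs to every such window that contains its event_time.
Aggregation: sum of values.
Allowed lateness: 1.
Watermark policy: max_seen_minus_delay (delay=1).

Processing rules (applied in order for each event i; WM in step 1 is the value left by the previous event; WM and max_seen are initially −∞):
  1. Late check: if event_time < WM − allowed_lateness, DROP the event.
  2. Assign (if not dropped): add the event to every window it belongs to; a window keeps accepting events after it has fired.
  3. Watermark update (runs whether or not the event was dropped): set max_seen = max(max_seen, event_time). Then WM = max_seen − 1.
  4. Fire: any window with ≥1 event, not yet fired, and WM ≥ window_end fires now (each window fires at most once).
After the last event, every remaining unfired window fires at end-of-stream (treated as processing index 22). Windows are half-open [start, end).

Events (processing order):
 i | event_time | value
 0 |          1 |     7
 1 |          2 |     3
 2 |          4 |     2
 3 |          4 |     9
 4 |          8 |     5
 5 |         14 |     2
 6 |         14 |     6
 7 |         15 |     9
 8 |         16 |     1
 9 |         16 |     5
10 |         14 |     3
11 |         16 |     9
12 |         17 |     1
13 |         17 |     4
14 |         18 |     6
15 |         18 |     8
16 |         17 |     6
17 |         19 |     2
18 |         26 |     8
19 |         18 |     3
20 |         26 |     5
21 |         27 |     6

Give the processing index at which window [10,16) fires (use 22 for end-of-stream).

12

i=0 t=1 v=7: → [0,6); WM=0
i=1 t=2 v=3: → [2,8),[0,6); WM=1
i=2 t=4 v=2: → [4,10),[2,8),[0,6); WM=3
i=3 t=4 v=9: → [4,10),[2,8),[0,6); WM=3
i=4 t=8 v=5: → [8,14),[6,12),[4,10); WM=7; [0,6) fires=21
i=5 t=14 v=2: → [14,20),[12,18),[10,16); WM=13; [2,8) fires=14 [4,10) fires=16 [6,12) fires=5
i=6 t=14 v=6: → [14,20),[12,18),[10,16); WM=13
i=7 t=15 v=9: → [14,20),[12,18),[10,16); WM=14; [8,14) fires=5
i=8 t=16 v=1: → [16,22),[14,20),[12,18); WM=15
i=9 t=16 v=5: → [16,22),[14,20),[12,18); WM=15
i=10 t=14 v=3: → [14,20),[12,18),[10,16); WM=15
i=11 t=16 v=9: → [16,22),[14,20),[12,18); WM=15
i=12 t=17 v=1: → [16,22),[14,20),[12,18); WM=16; [10,16) fires=20
i=13 t=17 v=4: → [16,22),[14,20),[12,18); WM=16
i=14 t=18 v=6: → [18,24),[16,22),[14,20); WM=17
i=15 t=18 v=8: → [18,24),[16,22),[14,20); WM=17
i=16 t=17 v=6: → [16,22),[14,20),[12,18); WM=17
i=17 t=19 v=2: → [18,24),[16,22),[14,20); WM=18; [12,18) fires=46
i=18 t=26 v=8: → [26,32),[24,30),[22,28); WM=25; [14,20) fires=62 [16,22) fires=42 [18,24) fires=16
i=19 t=18 v=3: DROP (t<25-1); WM=25
i=20 t=26 v=5: → [26,32),[24,30),[22,28); WM=25
i=21 t=27 v=6: → [26,32),[24,30),[22,28); WM=26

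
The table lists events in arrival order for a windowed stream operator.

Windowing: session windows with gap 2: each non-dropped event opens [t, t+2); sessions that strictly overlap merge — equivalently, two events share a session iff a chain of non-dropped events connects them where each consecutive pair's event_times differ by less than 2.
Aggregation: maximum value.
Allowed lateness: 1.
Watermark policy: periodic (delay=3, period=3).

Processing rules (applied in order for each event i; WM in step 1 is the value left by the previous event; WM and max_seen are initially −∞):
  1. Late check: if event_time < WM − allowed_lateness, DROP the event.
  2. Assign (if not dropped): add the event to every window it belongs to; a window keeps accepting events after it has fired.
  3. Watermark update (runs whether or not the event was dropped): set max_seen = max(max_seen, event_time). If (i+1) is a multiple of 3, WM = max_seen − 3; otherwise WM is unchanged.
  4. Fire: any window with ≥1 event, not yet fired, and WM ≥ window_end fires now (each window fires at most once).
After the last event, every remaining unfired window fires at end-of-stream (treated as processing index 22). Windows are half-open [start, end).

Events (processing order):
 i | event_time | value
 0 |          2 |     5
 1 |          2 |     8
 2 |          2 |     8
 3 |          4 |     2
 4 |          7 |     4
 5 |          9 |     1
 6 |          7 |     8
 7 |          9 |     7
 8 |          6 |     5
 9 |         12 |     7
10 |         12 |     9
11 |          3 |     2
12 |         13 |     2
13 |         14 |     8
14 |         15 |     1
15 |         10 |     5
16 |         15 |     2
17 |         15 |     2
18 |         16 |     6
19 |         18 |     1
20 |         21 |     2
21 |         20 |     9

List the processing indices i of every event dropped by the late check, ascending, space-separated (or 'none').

i=0 t=2 v=5: → [2,4); WM=−∞
i=1 t=2 v=8: → [2,4); WM=−∞
i=2 t=2 v=8: → [2,4); WM=-1
i=3 t=4 v=2: → [4,6); WM=-1
i=4 t=7 v=4: → [7,9); WM=-1
i=5 t=9 v=1: → [9,11); WM=6
i=6 t=7 v=8: → [7,9); WM=6
i=7 t=9 v=7: → [9,11); WM=6
i=8 t=6 v=5: → [6,9); WM=6
i=9 t=12 v=7: → [12,14); WM=6
i=10 t=12 v=9: → [12,14); WM=6
i=11 t=3 v=2: DROP (t<6-1); WM=9
i=12 t=13 v=2: → [12,15); WM=9
i=13 t=14 v=8: → [12,16); WM=9
i=14 t=15 v=1: → [12,17); WM=12
i=15 t=10 v=5: DROP (t<12-1); WM=12
i=16 t=15 v=2: → [12,17); WM=12
i=17 t=15 v=2: → [12,17); WM=12
i=18 t=16 v=6: → [12,18); WM=12
i=19 t=18 v=1: → [18,20); WM=12
i=20 t=21 v=2: → [21,23); WM=18
i=21 t=20 v=9: → [20,23); WM=18

11 15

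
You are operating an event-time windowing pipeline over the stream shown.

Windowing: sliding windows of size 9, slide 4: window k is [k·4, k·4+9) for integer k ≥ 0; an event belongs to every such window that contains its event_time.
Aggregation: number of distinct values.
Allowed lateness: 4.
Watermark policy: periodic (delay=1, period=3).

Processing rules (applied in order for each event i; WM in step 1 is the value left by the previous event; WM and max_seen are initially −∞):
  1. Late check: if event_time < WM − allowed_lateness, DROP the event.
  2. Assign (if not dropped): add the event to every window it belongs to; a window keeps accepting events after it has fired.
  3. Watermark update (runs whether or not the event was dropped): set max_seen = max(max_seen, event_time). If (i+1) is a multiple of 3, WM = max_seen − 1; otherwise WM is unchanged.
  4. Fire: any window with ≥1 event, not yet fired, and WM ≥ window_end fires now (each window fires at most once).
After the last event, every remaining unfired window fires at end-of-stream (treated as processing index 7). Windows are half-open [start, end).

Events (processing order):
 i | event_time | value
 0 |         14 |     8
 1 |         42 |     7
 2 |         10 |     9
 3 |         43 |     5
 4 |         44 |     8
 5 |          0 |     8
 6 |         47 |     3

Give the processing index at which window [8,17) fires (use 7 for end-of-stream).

i=0 t=14 v=8: → [12,21),[8,17); WM=−∞
i=1 t=42 v=7: → [40,49),[36,45); WM=−∞
i=2 t=10 v=9: → [8,17),[4,13); WM=41; [4,13) fires=1 [8,17) fires=2 [12,21) fires=1
i=3 t=43 v=5: → [40,49),[36,45); WM=41
i=4 t=44 v=8: → [44,53),[40,49),[36,45); WM=41
i=5 t=0 v=8: DROP (t<41-4); WM=43
i=6 t=47 v=3: → [44,53),[40,49); WM=43

2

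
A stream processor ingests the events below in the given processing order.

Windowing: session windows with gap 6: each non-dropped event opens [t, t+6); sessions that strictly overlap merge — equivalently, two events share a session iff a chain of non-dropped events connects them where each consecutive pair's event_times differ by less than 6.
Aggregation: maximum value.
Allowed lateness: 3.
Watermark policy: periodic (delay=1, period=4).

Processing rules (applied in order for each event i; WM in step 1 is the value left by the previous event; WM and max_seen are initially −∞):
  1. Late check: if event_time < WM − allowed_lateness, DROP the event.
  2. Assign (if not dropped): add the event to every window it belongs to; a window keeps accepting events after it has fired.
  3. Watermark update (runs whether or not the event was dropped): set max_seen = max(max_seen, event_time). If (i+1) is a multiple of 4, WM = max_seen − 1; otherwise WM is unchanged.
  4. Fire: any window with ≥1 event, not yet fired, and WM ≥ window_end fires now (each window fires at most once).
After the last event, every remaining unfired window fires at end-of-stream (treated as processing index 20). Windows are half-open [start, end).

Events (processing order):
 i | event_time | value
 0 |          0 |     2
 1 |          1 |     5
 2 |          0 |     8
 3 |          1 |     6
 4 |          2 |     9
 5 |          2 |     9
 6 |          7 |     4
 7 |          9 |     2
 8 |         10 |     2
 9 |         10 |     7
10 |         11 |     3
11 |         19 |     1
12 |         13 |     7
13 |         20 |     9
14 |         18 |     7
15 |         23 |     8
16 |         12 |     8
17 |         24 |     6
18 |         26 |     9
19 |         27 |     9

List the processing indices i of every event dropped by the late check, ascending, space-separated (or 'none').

12 16

i=0 t=0 v=2: → [0,6); WM=−∞
i=1 t=1 v=5: → [0,7); WM=−∞
i=2 t=0 v=8: → [0,7); WM=−∞
i=3 t=1 v=6: → [0,7); WM=0
i=4 t=2 v=9: → [0,8); WM=0
i=5 t=2 v=9: → [0,8); WM=0
i=6 t=7 v=4: → [0,13); WM=0
i=7 t=9 v=2: → [0,15); WM=8
i=8 t=10 v=2: → [0,16); WM=8
i=9 t=10 v=7: → [0,16); WM=8
i=10 t=11 v=3: → [0,17); WM=8
i=11 t=19 v=1: → [19,25); WM=18
i=12 t=13 v=7: DROP (t<18-3); WM=18
i=13 t=20 v=9: → [19,26); WM=18
i=14 t=18 v=7: → [18,26); WM=18
i=15 t=23 v=8: → [18,29); WM=22
i=16 t=12 v=8: DROP (t<22-3); WM=22
i=17 t=24 v=6: → [18,30); WM=22
i=18 t=26 v=9: → [18,32); WM=22
i=19 t=27 v=9: → [18,33); WM=26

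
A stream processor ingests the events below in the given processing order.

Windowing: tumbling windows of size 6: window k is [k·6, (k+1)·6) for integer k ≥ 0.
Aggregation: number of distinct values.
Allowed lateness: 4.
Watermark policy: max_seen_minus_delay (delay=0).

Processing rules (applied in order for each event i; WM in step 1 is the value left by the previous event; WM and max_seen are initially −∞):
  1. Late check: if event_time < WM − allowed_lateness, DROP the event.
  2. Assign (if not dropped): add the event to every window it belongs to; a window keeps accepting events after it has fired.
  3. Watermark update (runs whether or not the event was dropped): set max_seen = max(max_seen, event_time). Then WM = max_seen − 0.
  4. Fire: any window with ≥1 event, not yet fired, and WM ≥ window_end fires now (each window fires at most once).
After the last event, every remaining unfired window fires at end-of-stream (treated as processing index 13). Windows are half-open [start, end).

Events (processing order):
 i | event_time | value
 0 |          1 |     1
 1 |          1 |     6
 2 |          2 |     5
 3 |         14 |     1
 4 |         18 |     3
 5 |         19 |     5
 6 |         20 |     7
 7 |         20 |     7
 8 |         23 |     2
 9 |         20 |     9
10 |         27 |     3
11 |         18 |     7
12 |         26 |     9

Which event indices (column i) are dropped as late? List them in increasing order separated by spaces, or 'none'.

11

i=0 t=1 v=1: → [0,6); WM=1
i=1 t=1 v=6: → [0,6); WM=1
i=2 t=2 v=5: → [0,6); WM=2
i=3 t=14 v=1: → [12,18); WM=14; [0,6) fires=3
i=4 t=18 v=3: → [18,24); WM=18; [12,18) fires=1
i=5 t=19 v=5: → [18,24); WM=19
i=6 t=20 v=7: → [18,24); WM=20
i=7 t=20 v=7: → [18,24); WM=20
i=8 t=23 v=2: → [18,24); WM=23
i=9 t=20 v=9: → [18,24); WM=23
i=10 t=27 v=3: → [24,30); WM=27; [18,24) fires=5
i=11 t=18 v=7: DROP (t<27-4); WM=27
i=12 t=26 v=9: → [24,30); WM=27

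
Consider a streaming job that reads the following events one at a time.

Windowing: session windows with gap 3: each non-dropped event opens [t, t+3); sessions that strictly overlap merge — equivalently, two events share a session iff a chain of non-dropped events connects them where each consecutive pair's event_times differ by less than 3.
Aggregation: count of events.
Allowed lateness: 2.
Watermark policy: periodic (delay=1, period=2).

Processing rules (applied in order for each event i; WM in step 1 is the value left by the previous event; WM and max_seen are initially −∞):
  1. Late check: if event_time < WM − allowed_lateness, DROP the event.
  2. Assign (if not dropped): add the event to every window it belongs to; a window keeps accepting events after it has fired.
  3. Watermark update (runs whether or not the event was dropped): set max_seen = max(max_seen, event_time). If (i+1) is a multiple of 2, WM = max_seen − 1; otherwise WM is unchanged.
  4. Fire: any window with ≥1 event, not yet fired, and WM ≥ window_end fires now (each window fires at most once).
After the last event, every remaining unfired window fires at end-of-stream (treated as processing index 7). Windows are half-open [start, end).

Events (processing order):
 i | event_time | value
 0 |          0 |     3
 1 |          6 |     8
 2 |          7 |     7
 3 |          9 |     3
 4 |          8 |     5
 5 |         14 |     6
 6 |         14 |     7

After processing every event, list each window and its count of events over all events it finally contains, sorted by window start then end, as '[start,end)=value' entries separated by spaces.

[0,3)=1 [6,12)=4 [14,17)=2

i=0 t=0 v=3: → [0,3); WM=−∞
i=1 t=6 v=8: → [6,9); WM=5
i=2 t=7 v=7: → [6,10); WM=5
i=3 t=9 v=3: → [6,12); WM=8
i=4 t=8 v=5: → [6,12); WM=8
i=5 t=14 v=6: → [14,17); WM=13
i=6 t=14 v=7: → [14,17); WM=13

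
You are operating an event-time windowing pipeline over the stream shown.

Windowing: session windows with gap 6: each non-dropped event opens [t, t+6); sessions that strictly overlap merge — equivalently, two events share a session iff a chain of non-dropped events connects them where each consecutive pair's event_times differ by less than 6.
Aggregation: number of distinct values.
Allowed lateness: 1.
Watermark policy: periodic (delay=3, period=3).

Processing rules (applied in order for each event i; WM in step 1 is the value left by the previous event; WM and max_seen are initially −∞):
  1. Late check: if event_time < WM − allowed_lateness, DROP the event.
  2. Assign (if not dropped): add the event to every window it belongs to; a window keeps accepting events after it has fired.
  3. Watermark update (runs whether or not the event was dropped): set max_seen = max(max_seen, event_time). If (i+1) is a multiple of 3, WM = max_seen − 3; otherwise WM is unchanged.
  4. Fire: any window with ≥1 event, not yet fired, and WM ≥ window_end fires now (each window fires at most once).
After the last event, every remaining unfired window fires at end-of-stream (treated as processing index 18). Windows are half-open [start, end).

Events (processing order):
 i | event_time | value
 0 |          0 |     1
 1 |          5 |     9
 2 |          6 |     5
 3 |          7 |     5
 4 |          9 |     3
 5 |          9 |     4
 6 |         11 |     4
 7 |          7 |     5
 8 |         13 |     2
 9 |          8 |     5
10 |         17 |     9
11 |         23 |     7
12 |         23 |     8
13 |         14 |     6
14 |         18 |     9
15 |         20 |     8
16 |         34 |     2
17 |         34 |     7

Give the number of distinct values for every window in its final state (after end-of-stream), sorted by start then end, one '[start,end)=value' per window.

[0,29)=8 [34,40)=2

i=0 t=0 v=1: → [0,6); WM=−∞
i=1 t=5 v=9: → [0,11); WM=−∞
i=2 t=6 v=5: → [0,12); WM=3
i=3 t=7 v=5: → [0,13); WM=3
i=4 t=9 v=3: → [0,15); WM=3
i=5 t=9 v=4: → [0,15); WM=6
i=6 t=11 v=4: → [0,17); WM=6
i=7 t=7 v=5: → [0,17); WM=6
i=8 t=13 v=2: → [0,19); WM=10
i=9 t=8 v=5: DROP (t<10-1); WM=10
i=10 t=17 v=9: → [0,23); WM=10
i=11 t=23 v=7: → [23,29); WM=20
i=12 t=23 v=8: → [23,29); WM=20
i=13 t=14 v=6: DROP (t<20-1); WM=20
i=14 t=18 v=9: DROP (t<20-1); WM=20
i=15 t=20 v=8: → [0,29); WM=20
i=16 t=34 v=2: → [34,40); WM=20
i=17 t=34 v=7: → [34,40); WM=31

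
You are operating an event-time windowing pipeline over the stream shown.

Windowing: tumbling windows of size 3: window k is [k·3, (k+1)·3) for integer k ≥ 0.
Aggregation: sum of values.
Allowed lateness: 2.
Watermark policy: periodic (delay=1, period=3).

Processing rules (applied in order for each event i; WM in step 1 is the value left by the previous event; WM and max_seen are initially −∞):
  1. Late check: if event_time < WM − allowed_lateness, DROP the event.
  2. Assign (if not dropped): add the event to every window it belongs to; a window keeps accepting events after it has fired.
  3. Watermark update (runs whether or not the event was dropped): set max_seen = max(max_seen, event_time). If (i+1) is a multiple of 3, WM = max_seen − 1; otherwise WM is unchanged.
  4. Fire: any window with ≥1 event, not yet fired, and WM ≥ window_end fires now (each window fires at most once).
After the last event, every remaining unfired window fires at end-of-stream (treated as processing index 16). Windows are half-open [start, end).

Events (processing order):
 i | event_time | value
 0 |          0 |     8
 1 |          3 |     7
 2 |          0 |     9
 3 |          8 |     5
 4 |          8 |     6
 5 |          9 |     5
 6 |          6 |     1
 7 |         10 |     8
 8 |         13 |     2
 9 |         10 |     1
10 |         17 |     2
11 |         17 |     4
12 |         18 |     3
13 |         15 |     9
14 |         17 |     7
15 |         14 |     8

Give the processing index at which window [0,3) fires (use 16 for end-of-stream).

5

i=0 t=0 v=8: → [0,3); WM=−∞
i=1 t=3 v=7: → [3,6); WM=−∞
i=2 t=0 v=9: → [0,3); WM=2
i=3 t=8 v=5: → [6,9); WM=2
i=4 t=8 v=6: → [6,9); WM=2
i=5 t=9 v=5: → [9,12); WM=8; [0,3) fires=17 [3,6) fires=7
i=6 t=6 v=1: → [6,9); WM=8
i=7 t=10 v=8: → [9,12); WM=8
i=8 t=13 v=2: → [12,15); WM=12; [6,9) fires=12 [9,12) fires=13
i=9 t=10 v=1: → [9,12); WM=12
i=10 t=17 v=2: → [15,18); WM=12
i=11 t=17 v=4: → [15,18); WM=16; [12,15) fires=2
i=12 t=18 v=3: → [18,21); WM=16
i=13 t=15 v=9: → [15,18); WM=16
i=14 t=17 v=7: → [15,18); WM=17
i=15 t=14 v=8: DROP (t<17-2); WM=17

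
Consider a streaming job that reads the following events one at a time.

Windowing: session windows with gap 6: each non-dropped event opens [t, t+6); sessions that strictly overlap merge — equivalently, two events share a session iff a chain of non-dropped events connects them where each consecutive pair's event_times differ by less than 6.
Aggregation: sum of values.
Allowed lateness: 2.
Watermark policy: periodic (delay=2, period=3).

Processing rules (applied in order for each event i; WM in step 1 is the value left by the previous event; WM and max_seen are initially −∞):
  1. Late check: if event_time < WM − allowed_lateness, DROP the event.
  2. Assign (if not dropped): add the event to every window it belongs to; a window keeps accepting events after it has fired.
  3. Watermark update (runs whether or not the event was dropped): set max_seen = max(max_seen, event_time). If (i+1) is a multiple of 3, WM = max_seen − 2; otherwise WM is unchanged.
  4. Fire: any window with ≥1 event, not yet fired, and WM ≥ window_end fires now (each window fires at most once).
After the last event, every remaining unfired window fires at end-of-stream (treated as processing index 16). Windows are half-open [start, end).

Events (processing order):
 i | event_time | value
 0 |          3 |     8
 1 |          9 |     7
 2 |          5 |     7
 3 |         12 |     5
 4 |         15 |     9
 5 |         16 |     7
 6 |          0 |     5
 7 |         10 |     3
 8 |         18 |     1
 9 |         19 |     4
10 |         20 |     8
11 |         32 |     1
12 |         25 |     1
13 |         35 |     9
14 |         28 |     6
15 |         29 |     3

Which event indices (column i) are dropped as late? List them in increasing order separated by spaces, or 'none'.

6 7 12 15

i=0 t=3 v=8: → [3,9); WM=−∞
i=1 t=9 v=7: → [9,15); WM=−∞
i=2 t=5 v=7: → [3,15); WM=7
i=3 t=12 v=5: → [3,18); WM=7
i=4 t=15 v=9: → [3,21); WM=7
i=5 t=16 v=7: → [3,22); WM=14
i=6 t=0 v=5: DROP (t<14-2); WM=14
i=7 t=10 v=3: DROP (t<14-2); WM=14
i=8 t=18 v=1: → [3,24); WM=16
i=9 t=19 v=4: → [3,25); WM=16
i=10 t=20 v=8: → [3,26); WM=16
i=11 t=32 v=1: → [32,38); WM=30
i=12 t=25 v=1: DROP (t<30-2); WM=30
i=13 t=35 v=9: → [32,41); WM=30
i=14 t=28 v=6: → [28,41); WM=33
i=15 t=29 v=3: DROP (t<33-2); WM=33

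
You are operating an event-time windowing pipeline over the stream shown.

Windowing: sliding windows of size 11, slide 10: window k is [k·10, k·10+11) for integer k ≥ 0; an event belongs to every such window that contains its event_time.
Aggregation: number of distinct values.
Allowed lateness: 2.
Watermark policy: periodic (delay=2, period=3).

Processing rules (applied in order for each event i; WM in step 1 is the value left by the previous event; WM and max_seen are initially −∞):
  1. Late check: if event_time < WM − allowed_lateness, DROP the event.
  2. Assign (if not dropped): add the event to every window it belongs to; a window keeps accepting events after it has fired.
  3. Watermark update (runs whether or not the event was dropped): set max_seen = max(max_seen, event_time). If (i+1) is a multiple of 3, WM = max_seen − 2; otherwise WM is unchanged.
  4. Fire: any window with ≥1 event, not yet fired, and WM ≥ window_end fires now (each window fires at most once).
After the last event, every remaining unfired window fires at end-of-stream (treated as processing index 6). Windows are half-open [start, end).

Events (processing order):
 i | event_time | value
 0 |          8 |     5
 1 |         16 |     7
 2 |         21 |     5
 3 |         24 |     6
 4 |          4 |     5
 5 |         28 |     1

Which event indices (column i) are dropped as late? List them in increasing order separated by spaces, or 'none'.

4

i=0 t=8 v=5: → [0,11); WM=−∞
i=1 t=16 v=7: → [10,21); WM=−∞
i=2 t=21 v=5: → [20,31); WM=19; [0,11) fires=1
i=3 t=24 v=6: → [20,31); WM=19
i=4 t=4 v=5: DROP (t<19-2); WM=19
i=5 t=28 v=1: → [20,31); WM=26; [10,21) fires=1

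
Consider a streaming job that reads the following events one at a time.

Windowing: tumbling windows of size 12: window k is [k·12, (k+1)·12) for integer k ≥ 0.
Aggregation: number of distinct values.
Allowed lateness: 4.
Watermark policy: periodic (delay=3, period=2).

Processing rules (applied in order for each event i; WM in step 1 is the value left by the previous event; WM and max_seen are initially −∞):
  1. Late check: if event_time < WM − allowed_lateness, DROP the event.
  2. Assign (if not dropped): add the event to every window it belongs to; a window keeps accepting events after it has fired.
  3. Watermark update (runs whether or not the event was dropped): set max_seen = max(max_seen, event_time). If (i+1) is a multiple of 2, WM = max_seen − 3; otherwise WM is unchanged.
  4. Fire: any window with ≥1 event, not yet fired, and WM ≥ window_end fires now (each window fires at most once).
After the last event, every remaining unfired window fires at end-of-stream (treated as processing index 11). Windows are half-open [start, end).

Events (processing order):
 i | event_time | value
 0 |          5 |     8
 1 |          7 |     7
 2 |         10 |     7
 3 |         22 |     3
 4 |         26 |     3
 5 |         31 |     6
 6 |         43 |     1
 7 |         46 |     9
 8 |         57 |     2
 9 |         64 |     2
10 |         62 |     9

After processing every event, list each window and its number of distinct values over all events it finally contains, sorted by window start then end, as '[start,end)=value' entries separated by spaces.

i=0 t=5 v=8: → [0,12); WM=−∞
i=1 t=7 v=7: → [0,12); WM=4
i=2 t=10 v=7: → [0,12); WM=4
i=3 t=22 v=3: → [12,24); WM=19; [0,12) fires=2
i=4 t=26 v=3: → [24,36); WM=19
i=5 t=31 v=6: → [24,36); WM=28; [12,24) fires=1
i=6 t=43 v=1: → [36,48); WM=28
i=7 t=46 v=9: → [36,48); WM=43; [24,36) fires=2
i=8 t=57 v=2: → [48,60); WM=43
i=9 t=64 v=2: → [60,72); WM=61; [36,48) fires=2 [48,60) fires=1
i=10 t=62 v=9: → [60,72); WM=61

[0,12)=2 [12,24)=1 [24,36)=2 [36,48)=2 [48,60)=1 [60,72)=2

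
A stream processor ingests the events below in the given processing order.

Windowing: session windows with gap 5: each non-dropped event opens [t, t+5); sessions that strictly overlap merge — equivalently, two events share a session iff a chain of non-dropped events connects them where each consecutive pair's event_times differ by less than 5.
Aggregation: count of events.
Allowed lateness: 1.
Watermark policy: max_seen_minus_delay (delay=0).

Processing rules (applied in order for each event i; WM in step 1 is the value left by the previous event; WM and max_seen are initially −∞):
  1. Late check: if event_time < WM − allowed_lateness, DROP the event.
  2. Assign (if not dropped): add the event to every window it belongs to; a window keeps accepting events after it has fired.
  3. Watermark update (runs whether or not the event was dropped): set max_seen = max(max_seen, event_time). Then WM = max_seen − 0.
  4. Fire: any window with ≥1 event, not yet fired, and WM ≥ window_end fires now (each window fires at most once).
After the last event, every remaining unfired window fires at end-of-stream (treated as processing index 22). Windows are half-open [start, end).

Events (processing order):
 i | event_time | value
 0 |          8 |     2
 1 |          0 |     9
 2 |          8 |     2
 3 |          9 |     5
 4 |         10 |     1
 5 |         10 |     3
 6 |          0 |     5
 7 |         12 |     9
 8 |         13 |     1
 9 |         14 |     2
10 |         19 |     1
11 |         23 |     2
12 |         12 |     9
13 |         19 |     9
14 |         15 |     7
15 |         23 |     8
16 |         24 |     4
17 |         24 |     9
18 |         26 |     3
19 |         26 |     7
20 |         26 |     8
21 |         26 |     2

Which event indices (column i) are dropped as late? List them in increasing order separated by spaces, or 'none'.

1 6 12 13 14

i=0 t=8 v=2: → [8,13); WM=8
i=1 t=0 v=9: DROP (t<8-1); WM=8
i=2 t=8 v=2: → [8,13); WM=8
i=3 t=9 v=5: → [8,14); WM=9
i=4 t=10 v=1: → [8,15); WM=10
i=5 t=10 v=3: → [8,15); WM=10
i=6 t=0 v=5: DROP (t<10-1); WM=10
i=7 t=12 v=9: → [8,17); WM=12
i=8 t=13 v=1: → [8,18); WM=13
i=9 t=14 v=2: → [8,19); WM=14
i=10 t=19 v=1: → [19,24); WM=19
i=11 t=23 v=2: → [19,28); WM=23
i=12 t=12 v=9: DROP (t<23-1); WM=23
i=13 t=19 v=9: DROP (t<23-1); WM=23
i=14 t=15 v=7: DROP (t<23-1); WM=23
i=15 t=23 v=8: → [19,28); WM=23
i=16 t=24 v=4: → [19,29); WM=24
i=17 t=24 v=9: → [19,29); WM=24
i=18 t=26 v=3: → [19,31); WM=26
i=19 t=26 v=7: → [19,31); WM=26
i=20 t=26 v=8: → [19,31); WM=26
i=21 t=26 v=2: → [19,31); WM=26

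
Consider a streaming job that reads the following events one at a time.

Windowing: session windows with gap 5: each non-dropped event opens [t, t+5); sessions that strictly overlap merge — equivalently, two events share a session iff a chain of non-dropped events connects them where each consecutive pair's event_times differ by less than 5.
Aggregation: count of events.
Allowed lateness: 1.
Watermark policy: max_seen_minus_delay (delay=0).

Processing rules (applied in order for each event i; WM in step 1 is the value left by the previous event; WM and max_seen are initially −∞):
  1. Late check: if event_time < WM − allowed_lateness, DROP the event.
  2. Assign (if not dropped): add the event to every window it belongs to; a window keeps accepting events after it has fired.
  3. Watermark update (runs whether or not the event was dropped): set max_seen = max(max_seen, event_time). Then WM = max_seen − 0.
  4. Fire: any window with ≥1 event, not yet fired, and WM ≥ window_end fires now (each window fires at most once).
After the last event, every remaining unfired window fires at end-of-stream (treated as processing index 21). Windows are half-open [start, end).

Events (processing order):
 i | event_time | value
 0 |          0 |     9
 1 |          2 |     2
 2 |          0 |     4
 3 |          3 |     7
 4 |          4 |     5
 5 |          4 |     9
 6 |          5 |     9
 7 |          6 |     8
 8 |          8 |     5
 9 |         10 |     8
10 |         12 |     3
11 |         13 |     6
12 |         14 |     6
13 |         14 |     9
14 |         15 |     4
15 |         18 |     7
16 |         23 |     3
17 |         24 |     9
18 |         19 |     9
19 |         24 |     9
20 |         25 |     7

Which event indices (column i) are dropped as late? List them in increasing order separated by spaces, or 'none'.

2 18

i=0 t=0 v=9: → [0,5); WM=0
i=1 t=2 v=2: → [0,7); WM=2
i=2 t=0 v=4: DROP (t<2-1); WM=2
i=3 t=3 v=7: → [0,8); WM=3
i=4 t=4 v=5: → [0,9); WM=4
i=5 t=4 v=9: → [0,9); WM=4
i=6 t=5 v=9: → [0,10); WM=5
i=7 t=6 v=8: → [0,11); WM=6
i=8 t=8 v=5: → [0,13); WM=8
i=9 t=10 v=8: → [0,15); WM=10
i=10 t=12 v=3: → [0,17); WM=12
i=11 t=13 v=6: → [0,18); WM=13
i=12 t=14 v=6: → [0,19); WM=14
i=13 t=14 v=9: → [0,19); WM=14
i=14 t=15 v=4: → [0,20); WM=15
i=15 t=18 v=7: → [0,23); WM=18
i=16 t=23 v=3: → [23,28); WM=23
i=17 t=24 v=9: → [23,29); WM=24
i=18 t=19 v=9: DROP (t<24-1); WM=24
i=19 t=24 v=9: → [23,29); WM=24
i=20 t=25 v=7: → [23,30); WM=25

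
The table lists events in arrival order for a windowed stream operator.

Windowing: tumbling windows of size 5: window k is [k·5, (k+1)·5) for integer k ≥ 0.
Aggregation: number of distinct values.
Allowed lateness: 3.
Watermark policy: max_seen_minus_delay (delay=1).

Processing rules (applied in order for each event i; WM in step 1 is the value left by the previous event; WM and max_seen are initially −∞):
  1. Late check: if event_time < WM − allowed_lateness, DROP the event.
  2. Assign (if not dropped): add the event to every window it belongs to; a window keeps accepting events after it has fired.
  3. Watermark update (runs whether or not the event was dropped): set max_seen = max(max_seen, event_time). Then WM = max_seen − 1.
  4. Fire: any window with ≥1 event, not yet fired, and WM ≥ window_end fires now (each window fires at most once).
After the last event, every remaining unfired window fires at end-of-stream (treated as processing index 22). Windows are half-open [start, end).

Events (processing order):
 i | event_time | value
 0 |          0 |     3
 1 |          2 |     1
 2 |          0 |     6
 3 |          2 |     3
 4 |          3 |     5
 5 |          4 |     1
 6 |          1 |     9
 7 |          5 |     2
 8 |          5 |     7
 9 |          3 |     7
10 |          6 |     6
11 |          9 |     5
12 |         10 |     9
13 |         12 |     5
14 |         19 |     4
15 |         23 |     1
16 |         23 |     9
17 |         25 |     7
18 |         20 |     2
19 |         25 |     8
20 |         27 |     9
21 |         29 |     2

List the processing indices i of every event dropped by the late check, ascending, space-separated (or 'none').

i=0 t=0 v=3: → [0,5); WM=-1
i=1 t=2 v=1: → [0,5); WM=1
i=2 t=0 v=6: → [0,5); WM=1
i=3 t=2 v=3: → [0,5); WM=1
i=4 t=3 v=5: → [0,5); WM=2
i=5 t=4 v=1: → [0,5); WM=3
i=6 t=1 v=9: → [0,5); WM=3
i=7 t=5 v=2: → [5,10); WM=4
i=8 t=5 v=7: → [5,10); WM=4
i=9 t=3 v=7: → [0,5); WM=4
i=10 t=6 v=6: → [5,10); WM=5; [0,5) fires=6
i=11 t=9 v=5: → [5,10); WM=8
i=12 t=10 v=9: → [10,15); WM=9
i=13 t=12 v=5: → [10,15); WM=11; [5,10) fires=4
i=14 t=19 v=4: → [15,20); WM=18; [10,15) fires=2
i=15 t=23 v=1: → [20,25); WM=22; [15,20) fires=1
i=16 t=23 v=9: → [20,25); WM=22
i=17 t=25 v=7: → [25,30); WM=24
i=18 t=20 v=2: DROP (t<24-3); WM=24
i=19 t=25 v=8: → [25,30); WM=24
i=20 t=27 v=9: → [25,30); WM=26; [20,25) fires=2
i=21 t=29 v=2: → [25,30); WM=28

18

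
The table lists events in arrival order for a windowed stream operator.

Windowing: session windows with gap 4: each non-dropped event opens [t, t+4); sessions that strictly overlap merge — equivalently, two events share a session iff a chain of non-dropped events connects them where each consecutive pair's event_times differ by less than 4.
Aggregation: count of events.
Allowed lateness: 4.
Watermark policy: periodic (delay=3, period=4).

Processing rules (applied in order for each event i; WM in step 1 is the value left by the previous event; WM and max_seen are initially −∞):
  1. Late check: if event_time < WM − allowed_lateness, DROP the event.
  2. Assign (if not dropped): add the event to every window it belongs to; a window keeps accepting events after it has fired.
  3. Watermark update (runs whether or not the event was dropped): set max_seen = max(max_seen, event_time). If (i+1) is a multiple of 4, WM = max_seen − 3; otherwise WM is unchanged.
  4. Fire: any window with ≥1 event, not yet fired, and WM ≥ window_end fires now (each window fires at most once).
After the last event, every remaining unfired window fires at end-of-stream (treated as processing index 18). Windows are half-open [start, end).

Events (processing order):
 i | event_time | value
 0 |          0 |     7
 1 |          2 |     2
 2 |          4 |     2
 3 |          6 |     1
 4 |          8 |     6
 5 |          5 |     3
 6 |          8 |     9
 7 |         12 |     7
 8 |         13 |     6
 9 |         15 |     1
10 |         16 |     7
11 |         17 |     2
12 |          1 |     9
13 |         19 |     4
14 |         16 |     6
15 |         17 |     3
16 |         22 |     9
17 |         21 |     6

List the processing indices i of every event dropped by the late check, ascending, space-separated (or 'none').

i=0 t=0 v=7: → [0,4); WM=−∞
i=1 t=2 v=2: → [0,6); WM=−∞
i=2 t=4 v=2: → [0,8); WM=−∞
i=3 t=6 v=1: → [0,10); WM=3
i=4 t=8 v=6: → [0,12); WM=3
i=5 t=5 v=3: → [0,12); WM=3
i=6 t=8 v=9: → [0,12); WM=3
i=7 t=12 v=7: → [12,16); WM=9
i=8 t=13 v=6: → [12,17); WM=9
i=9 t=15 v=1: → [12,19); WM=9
i=10 t=16 v=7: → [12,20); WM=9
i=11 t=17 v=2: → [12,21); WM=14
i=12 t=1 v=9: DROP (t<14-4); WM=14
i=13 t=19 v=4: → [12,23); WM=14
i=14 t=16 v=6: → [12,23); WM=14
i=15 t=17 v=3: → [12,23); WM=16
i=16 t=22 v=9: → [12,26); WM=16
i=17 t=21 v=6: → [12,26); WM=16

12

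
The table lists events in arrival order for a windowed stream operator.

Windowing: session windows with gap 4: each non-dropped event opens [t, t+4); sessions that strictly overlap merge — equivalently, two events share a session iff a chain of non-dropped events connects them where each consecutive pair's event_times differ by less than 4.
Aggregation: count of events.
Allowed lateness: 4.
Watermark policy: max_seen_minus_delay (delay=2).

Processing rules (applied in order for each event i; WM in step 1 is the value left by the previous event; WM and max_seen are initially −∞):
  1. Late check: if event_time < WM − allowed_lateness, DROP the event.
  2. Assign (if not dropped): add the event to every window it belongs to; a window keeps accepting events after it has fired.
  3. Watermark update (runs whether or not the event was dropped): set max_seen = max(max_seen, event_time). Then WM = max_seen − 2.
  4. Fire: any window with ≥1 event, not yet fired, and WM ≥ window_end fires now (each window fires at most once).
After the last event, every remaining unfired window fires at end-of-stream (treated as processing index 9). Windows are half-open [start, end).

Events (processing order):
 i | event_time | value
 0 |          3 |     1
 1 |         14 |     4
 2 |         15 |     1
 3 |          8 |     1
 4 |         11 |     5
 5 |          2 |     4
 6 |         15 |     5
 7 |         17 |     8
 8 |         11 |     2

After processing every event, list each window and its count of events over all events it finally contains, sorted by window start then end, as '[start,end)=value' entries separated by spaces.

[3,7)=1 [11,21)=6

i=0 t=3 v=1: → [3,7); WM=1
i=1 t=14 v=4: → [14,18); WM=12
i=2 t=15 v=1: → [14,19); WM=13
i=3 t=8 v=1: DROP (t<13-4); WM=13
i=4 t=11 v=5: → [11,19); WM=13
i=5 t=2 v=4: DROP (t<13-4); WM=13
i=6 t=15 v=5: → [11,19); WM=13
i=7 t=17 v=8: → [11,21); WM=15
i=8 t=11 v=2: → [11,21); WM=15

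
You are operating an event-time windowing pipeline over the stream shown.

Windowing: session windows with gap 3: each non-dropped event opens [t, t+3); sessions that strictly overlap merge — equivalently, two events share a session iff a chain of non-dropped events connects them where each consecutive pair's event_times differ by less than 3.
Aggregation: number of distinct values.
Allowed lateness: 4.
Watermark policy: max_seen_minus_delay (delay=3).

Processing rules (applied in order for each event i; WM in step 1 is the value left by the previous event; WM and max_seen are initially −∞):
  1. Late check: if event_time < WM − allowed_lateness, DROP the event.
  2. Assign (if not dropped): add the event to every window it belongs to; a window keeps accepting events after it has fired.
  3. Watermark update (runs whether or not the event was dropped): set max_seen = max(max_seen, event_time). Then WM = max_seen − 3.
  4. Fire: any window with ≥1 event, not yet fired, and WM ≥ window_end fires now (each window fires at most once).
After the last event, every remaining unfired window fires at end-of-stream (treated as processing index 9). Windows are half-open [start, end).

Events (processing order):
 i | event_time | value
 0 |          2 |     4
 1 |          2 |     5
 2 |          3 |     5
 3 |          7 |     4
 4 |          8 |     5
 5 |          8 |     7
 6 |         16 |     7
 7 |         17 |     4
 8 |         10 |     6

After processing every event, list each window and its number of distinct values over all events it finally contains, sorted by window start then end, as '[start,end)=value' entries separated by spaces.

i=0 t=2 v=4: → [2,5); WM=-1
i=1 t=2 v=5: → [2,5); WM=-1
i=2 t=3 v=5: → [2,6); WM=0
i=3 t=7 v=4: → [7,10); WM=4
i=4 t=8 v=5: → [7,11); WM=5
i=5 t=8 v=7: → [7,11); WM=5
i=6 t=16 v=7: → [16,19); WM=13
i=7 t=17 v=4: → [16,20); WM=14
i=8 t=10 v=6: → [7,13); WM=14

[2,6)=2 [7,13)=4 [16,20)=2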